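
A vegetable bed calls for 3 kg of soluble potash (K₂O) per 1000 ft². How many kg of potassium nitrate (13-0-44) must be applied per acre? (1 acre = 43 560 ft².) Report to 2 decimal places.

297.00 kg of product per acre

Product per 1000 ft² = 3 / 44% = 6.81818 kg.
Convert to per acre: 6.81818 × 43.56 = 297 kg.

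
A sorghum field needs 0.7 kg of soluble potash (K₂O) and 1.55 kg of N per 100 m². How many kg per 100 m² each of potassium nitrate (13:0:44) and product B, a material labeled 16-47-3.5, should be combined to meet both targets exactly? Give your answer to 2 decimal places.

Per-100 m² balance (a = potassium nitrate, b = product B):
K₂O: 0.44·a + 0.035·b = 0.7
N: 0.13·a + 0.16·b = 1.55
Eliminate b: (row1) − 0.035/0.16·(row2) → 0.411562·a = 0.360937, so a = 0.876993.
Then b = (1.55 − 0.13·0.876993) / 0.16 = 8.97494.

0.88 kg potassium nitrate, 8.97 kg product B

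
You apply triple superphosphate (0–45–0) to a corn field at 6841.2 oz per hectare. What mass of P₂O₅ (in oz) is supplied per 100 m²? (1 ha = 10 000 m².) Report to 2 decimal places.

30.79 oz P₂O₅ per hundred sq m

P₂O₅ per hectare = 6841.2 × 45% = 3078.54 oz.
Convert to per 100 m²: 3078.54 × 0.01 = 30.7854 oz.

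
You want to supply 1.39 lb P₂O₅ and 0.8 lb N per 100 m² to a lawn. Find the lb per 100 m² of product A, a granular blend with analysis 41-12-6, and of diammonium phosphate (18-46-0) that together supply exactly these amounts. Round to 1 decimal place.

0.7 lb product A, 2.8 lb diammonium phosphate

Let a = lb of product A, b = lb of diammonium phosphate (per 100 m²).
P₂O₅: 0.12·a + 0.46·b = 1.39
N: 0.41·a + 0.18·b = 0.8
Eliminate b: (row1) − 0.46/0.18·(row2) → -0.927778·a = -0.654444, so a = 0.705389.
Then b = (0.8 − 0.41·0.705389) / 0.18 = 2.83772.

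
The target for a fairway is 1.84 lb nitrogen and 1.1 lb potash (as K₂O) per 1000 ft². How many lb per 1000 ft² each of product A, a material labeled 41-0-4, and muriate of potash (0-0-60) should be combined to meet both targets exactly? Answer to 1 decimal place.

Per-1000 ft² balance (a = product A, b = muriate of potash):
N: 0.41·a + 0·b = 1.84
K₂O: 0.04·a + 0.6·b = 1.1
Eliminate a: (row1) − 0.41/0.04·(row2) → -6.15·b = -9.435, so b = 1.53415.
Back-substitute: a = (1.84 − 0·1.53415) / 0.41 = 4.4878.

4.5 lb product A, 1.5 lb muriate of potash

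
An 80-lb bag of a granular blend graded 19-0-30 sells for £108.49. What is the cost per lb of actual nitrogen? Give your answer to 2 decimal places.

N in bag = 80 × 19% = 15.2 lb.
Cost per lb N = £108.49 / 15.2 = £7.1375.

£7.14 per lb N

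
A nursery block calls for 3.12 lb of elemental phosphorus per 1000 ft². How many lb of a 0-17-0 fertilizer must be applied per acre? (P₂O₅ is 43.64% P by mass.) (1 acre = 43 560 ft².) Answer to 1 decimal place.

As P₂O₅: 3.12 / 0.4364 = 7.1494 lb per 1000 ft².
Product per 1000 ft² = 7.1494 / 17% = 42.0553 lb.
Convert to per acre: 42.0553 × 43.56 = 1831.93 lb.

1831.9 lb of product per acre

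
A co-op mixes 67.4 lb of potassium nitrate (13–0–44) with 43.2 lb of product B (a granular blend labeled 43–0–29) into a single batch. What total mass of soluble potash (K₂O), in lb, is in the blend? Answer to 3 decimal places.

42.184 lb K₂O

K₂O mass = 44%×67.4 + 29%×43.2 = 42.184 lb.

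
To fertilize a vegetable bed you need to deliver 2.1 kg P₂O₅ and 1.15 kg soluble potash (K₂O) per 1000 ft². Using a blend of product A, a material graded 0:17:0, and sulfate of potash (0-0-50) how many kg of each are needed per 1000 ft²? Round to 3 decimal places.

12.353 kg product A, 2.300 kg sulfate of potash

With a, b = kg per 1000 ft² of product A and sulfate of potash:
P₂O₅: 0.17·a + 0·b = 2.1
K₂O: 0·a + 0.5·b = 1.15
Solving simultaneously: a = 12.3529, b = 2.3.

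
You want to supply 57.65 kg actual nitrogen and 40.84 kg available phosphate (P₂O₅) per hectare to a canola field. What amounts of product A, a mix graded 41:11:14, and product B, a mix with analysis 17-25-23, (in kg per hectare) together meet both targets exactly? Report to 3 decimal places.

89.137 kg product A, 124.140 kg product B

Let a = kg of product A, b = kg of product B (per hectare).
N: 0.41·a + 0.17·b = 57.65
P₂O₅: 0.11·a + 0.25·b = 40.84
Solving simultaneously: a = 89.1372, b = 124.1396.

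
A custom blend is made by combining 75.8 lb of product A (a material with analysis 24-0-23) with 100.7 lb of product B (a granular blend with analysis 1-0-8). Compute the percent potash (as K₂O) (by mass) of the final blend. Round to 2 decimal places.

Total mass = 75.8 + 100.7 = 176.5 lb.
K₂O mass = 23%×75.8 + 8%×100.7 = 25.49 lb.
% K₂O = 25.49 / 176.5 = 14.4419%.

14.44% K₂O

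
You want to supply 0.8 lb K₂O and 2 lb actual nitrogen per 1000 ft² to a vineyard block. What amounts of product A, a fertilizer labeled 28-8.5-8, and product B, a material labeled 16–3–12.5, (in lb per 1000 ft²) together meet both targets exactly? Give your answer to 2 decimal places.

5.50 lb product A, 2.88 lb product B

With a, b = lb per 1000 ft² of product A and product B:
K₂O: 0.08·a + 0.125·b = 0.8
N: 0.28·a + 0.16·b = 2
Eliminate a: (row1) − 0.08/0.28·(row2) → 0.0792857·b = 0.228571, so b = 2.88288.
Back-substitute: a = (0.8 − 0.125·2.88288) / 0.08 = 5.4955.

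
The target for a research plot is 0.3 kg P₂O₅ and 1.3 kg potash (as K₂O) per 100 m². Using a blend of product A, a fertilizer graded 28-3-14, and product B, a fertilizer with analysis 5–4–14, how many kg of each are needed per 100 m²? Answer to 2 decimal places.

7.14 kg product A, 2.14 kg product B

Per-100 m² balance (a = product A, b = product B):
P₂O₅: 0.03·a + 0.04·b = 0.3
K₂O: 0.14·a + 0.14·b = 1.3
From row1: a = (0.3 − 0.04·b) / 0.03.
Into row2: 0.14·(0.3 − 0.04·b)/0.03 + 0.14·b = 1.3 → b = 2.14286, a = 7.14286.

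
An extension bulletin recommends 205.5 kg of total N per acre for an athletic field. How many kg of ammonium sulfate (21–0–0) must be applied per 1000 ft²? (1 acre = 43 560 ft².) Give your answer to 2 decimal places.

22.46 kg of product per thousand sq ft

Product per acre = 205.5 / 21% = 978.571 kg.
Convert to per 1000 ft²: 978.571 × 0.0229568 = 22.4649 kg.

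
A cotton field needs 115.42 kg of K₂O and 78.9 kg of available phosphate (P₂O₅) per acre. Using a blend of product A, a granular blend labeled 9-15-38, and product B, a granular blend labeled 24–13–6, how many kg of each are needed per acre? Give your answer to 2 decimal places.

254.22 kg product A, 313.59 kg product B

Let a = kg of product A, b = kg of product B (per acre).
K₂O: 0.38·a + 0.06·b = 115.42
P₂O₅: 0.15·a + 0.13·b = 78.9
Eliminate a: (row1) − 0.38/0.15·(row2) → -0.269333·b = -84.46, so b = 313.589.
Back-substitute: a = (115.42 − 0.06·313.589) / 0.38 = 254.223.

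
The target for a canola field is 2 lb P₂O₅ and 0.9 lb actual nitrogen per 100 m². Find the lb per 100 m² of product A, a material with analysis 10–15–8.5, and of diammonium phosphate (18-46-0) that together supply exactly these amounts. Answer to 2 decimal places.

With a, b = lb per 100 m² of product A and diammonium phosphate:
P₂O₅: 0.15·a + 0.46·b = 2
N: 0.1·a + 0.18·b = 0.9
Eliminate a: (row1) − 0.15/0.1·(row2) → 0.19·b = 0.65, so b = 3.42105.
Back-substitute: a = (2 − 0.46·3.42105) / 0.15 = 2.84211.

2.84 lb product A, 3.42 lb diammonium phosphate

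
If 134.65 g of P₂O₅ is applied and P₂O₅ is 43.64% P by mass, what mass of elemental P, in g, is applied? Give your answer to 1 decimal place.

P = 134.65 × 0.4364 = 58.7613 g.

58.8 g P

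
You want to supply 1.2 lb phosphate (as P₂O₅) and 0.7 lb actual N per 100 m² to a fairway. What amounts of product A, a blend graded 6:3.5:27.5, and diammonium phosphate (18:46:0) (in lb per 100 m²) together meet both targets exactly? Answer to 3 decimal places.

4.977 lb product A, 2.230 lb diammonium phosphate

Let a = lb of product A, b = lb of diammonium phosphate (per 100 m²).
P₂O₅: 0.035·a + 0.46·b = 1.2
N: 0.06·a + 0.18·b = 0.7
From row1: a = (1.2 − 0.46·b) / 0.035.
Into row2: 0.06·(1.2 − 0.46·b)/0.035 + 0.18·b = 0.7 → b = 2.23005, a = 4.97653.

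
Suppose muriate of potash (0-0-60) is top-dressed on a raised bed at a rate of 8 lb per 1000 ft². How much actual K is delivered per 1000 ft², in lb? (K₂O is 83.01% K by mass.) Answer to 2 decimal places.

3.98 lb K per thousand sq ft

K₂O per 1000 ft² = 8 × 60% = 4.8 lb.
Elemental K = 4.8 × 0.8301 = 3.98448 lb per 1000 ft².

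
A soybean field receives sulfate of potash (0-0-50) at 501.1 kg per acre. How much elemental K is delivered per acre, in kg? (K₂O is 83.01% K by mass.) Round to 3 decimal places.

K₂O per acre = 501.1 × 50% = 250.55 kg.
Elemental K = 250.55 × 0.8301 = 207.9816 kg per acre.

207.982 kg K per acre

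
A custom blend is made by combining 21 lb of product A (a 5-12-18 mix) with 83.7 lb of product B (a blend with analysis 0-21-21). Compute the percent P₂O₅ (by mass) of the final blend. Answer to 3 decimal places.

Total mass = 21 + 83.7 = 104.7 lb.
P₂O₅ mass = 12%×21 + 21%×83.7 = 20.097 lb.
% P₂O₅ = 20.097 / 104.7 = 19.1948%.

19.195% P₂O₅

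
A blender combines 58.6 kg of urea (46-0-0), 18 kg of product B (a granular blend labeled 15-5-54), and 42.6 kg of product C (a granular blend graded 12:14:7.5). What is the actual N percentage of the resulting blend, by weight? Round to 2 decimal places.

Total mass = 58.6 + 18 + 42.6 = 119.2 kg.
N mass = 46%×58.6 + 15%×18 + 12%×42.6 = 34.768 kg.
% N = 34.768 / 119.2 = 29.1678%.

29.17% N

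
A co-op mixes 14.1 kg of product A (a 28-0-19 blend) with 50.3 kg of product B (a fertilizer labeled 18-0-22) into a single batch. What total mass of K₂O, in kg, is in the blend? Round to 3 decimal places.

K₂O mass = 19%×14.1 + 22%×50.3 = 13.745 kg.

13.745 kg K₂O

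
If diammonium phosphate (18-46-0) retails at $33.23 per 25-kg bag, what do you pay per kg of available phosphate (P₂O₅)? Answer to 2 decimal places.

P₂O₅ in bag = 25 × 46% = 11.5 kg.
Cost per kg P₂O₅ = $33.23 / 11.5 = $2.8896.

$2.89 per kg P₂O₅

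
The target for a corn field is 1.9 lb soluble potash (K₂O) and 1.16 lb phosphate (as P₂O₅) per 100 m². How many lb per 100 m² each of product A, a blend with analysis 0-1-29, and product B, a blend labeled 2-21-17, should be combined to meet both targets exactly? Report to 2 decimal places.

Per-100 m² balance (a = product A, b = product B):
K₂O: 0.29·a + 0.17·b = 1.9
P₂O₅: 0.01·a + 0.21·b = 1.16
Eliminate a: (row1) − 0.29/0.01·(row2) → -5.92·b = -31.74, so b = 5.36149.
Back-substitute: a = (1.9 − 0.17·5.36149) / 0.29 = 3.40878.

3.41 lb product A, 5.36 lb product B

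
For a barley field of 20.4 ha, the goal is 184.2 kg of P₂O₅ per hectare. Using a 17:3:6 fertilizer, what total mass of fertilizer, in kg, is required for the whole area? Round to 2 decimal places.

Product per hectare = 184.2 / 3% = 6140 kg.
Total product = 6140 × 20.4 = 125256 kg.

125256.00 kg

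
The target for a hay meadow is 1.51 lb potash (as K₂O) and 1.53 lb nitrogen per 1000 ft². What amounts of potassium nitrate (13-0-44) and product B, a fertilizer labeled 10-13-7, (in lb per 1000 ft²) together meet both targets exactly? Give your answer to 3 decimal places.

With a, b = lb per 1000 ft² of potassium nitrate and product B:
K₂O: 0.44·a + 0.07·b = 1.51
N: 0.13·a + 0.1·b = 1.53
From row1: a = (1.51 − 0.07·b) / 0.44.
Into row2: 0.13·(1.51 − 0.07·b)/0.44 + 0.1·b = 1.53 → b = 13.6648, a = 1.25788.

1.258 lb potassium nitrate, 13.665 lb product B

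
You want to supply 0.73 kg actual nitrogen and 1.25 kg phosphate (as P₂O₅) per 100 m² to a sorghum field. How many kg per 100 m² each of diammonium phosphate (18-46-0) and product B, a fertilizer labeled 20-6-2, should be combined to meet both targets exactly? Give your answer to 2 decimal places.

Per-100 m² balance (a = diammonium phosphate, b = product B):
N: 0.18·a + 0.2·b = 0.73
P₂O₅: 0.46·a + 0.06·b = 1.25
Eliminate b: (row1) − 0.2/0.06·(row2) → -1.35333·a = -3.43667, so a = 2.53941.
Then b = (1.25 − 0.46·2.53941) / 0.06 = 1.36453.

2.54 kg diammonium phosphate, 1.36 kg product B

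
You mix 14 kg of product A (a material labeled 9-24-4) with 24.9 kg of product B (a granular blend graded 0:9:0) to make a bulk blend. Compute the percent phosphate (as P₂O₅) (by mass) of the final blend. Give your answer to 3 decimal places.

Total mass = 14 + 24.9 = 38.9 kg.
P₂O₅ mass = 24%×14 + 9%×24.9 = 5.601 kg.
% P₂O₅ = 5.601 / 38.9 = 14.39846%.

14.398% P₂O₅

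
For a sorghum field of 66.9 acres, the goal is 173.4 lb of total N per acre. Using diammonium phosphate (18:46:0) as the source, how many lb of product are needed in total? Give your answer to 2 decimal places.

64447.00 lb

Product per acre = 173.4 / 18% = 963.333 lb.
Total product = 963.333 × 66.9 = 64447 lb.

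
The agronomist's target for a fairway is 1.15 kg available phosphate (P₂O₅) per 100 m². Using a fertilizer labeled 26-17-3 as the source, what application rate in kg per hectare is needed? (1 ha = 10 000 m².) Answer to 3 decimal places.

676.471 kg of product per hectare

Product per 100 m² = 1.15 / 17% = 6.76471 kg.
Convert to per hectare: 6.76471 × 100 = 676.4706 kg.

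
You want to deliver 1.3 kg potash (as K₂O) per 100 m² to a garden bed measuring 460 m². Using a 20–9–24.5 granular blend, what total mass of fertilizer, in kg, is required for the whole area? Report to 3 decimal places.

24.408 kg

Product per 100 m² = 1.3 / 24.5% = 5.30612 kg.
Total product = 5.30612 × 460 / 100 = 24.4082 kg.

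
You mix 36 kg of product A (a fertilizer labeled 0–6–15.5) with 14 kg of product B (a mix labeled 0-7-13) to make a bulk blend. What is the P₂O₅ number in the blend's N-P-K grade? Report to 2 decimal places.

6.28% P₂O₅

Total mass = 36 + 14 = 50 kg.
P₂O₅ mass = 6%×36 + 7%×14 = 3.14 kg.
% P₂O₅ = 3.14 / 50 = 6.28%.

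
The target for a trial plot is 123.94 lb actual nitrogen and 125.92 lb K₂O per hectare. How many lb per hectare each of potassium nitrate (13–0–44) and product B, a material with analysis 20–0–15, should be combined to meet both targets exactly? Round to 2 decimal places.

Let a = lb of potassium nitrate, b = lb of product B (per hectare).
N: 0.13·a + 0.2·b = 123.94
K₂O: 0.44·a + 0.15·b = 125.92
Eliminate a: (row1) − 0.13/0.44·(row2) → 0.155682·b = 86.7364, so b = 557.139.
Back-substitute: a = (123.94 − 0.2·557.139) / 0.13 = 96.2482.

96.25 lb potassium nitrate, 557.14 lb product B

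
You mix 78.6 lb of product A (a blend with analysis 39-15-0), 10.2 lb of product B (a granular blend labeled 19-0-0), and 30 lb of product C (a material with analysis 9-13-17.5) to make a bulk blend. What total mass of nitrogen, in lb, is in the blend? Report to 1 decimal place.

N mass = 39%×78.6 + 19%×10.2 + 9%×30 = 35.292 lb.

35.3 lb N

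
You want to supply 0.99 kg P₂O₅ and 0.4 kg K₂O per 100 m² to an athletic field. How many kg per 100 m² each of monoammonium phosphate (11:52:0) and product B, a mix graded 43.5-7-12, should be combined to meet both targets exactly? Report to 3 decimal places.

With a, b = kg per 100 m² of monoammonium phosphate and product B:
P₂O₅: 0.52·a + 0.07·b = 0.99
K₂O: 0·a + 0.12·b = 0.4
Solving simultaneously: a = 1.45513, b = 3.33333.

1.455 kg monoammonium phosphate, 3.333 kg product B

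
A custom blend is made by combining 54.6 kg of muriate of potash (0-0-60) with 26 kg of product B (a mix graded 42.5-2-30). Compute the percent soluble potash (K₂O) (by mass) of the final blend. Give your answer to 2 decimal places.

Total mass = 54.6 + 26 = 80.6 kg.
K₂O mass = 60%×54.6 + 30%×26 = 40.56 kg.
% K₂O = 40.56 / 80.6 = 50.3226%.

50.32% K₂O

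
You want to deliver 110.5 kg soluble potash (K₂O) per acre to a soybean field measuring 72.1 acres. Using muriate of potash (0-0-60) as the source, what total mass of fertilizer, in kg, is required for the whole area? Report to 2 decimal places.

Product per acre = 110.5 / 60% = 184.167 kg.
Total product = 184.167 × 72.1 = 13278.417 kg.

13278.42 kg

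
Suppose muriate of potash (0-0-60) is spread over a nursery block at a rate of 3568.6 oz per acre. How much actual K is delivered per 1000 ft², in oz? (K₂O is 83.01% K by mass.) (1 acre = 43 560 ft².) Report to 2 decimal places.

K₂O per acre = 3568.6 × 60% = 2141.16 oz.
Elemental K = 2141.16 × 0.8301 = 1777.38 oz per acre.
Convert to per 1000 ft²: 1777.38 × 0.0229568 = 40.803 oz.

40.80 oz K per thousand sq ft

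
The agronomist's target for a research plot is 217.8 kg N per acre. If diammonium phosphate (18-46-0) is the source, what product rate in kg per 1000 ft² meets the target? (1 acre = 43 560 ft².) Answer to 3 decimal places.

27.778 kg of product per thousand sq ft

Product per acre = 217.8 / 18% = 1210 kg.
Convert to per 1000 ft²: 1210 × 0.0229568 = 27.7778 kg.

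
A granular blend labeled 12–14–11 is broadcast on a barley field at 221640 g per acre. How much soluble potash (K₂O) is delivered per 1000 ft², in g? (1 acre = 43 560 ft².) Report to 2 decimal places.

K₂O per acre = 221640 × 11% = 24380.4 g.
Convert to per 1000 ft²: 24380.4 × 0.0229568 = 559.697 g.

559.70 g K₂O per thousand sq ft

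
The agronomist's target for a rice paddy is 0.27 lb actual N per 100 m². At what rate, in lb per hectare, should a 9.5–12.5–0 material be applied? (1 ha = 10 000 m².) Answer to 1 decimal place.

284.2 lb of product per hectare

Product per 100 m² = 0.27 / 9.5% = 2.84211 lb.
Convert to per hectare: 2.84211 × 100 = 284.211 lb.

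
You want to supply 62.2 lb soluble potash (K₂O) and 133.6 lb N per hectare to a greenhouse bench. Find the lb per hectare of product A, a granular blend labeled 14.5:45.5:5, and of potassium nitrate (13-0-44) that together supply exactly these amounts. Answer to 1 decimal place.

Per-hectare balance (a = product A, b = potassium nitrate):
K₂O: 0.05·a + 0.44·b = 62.2
N: 0.145·a + 0.13·b = 133.6
Eliminate a: (row1) − 0.05/0.145·(row2) → 0.395172·b = 16.131, so b = 40.8202.
Back-substitute: a = (62.2 − 0.44·40.8202) / 0.05 = 884.782.

884.8 lb product A, 40.8 lb potassium nitrate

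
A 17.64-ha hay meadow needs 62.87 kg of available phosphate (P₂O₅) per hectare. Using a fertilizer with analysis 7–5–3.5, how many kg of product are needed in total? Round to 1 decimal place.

Product per hectare = 62.87 / 5% = 1257.4 kg.
Total product = 1257.4 × 17.64 = 22180.54 kg.

22180.5 kg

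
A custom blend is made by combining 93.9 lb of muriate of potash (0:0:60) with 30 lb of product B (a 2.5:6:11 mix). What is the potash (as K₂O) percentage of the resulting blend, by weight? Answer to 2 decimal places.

Total mass = 93.9 + 30 = 123.9 lb.
K₂O mass = 60%×93.9 + 11%×30 = 59.64 lb.
% K₂O = 59.64 / 123.9 = 48.1356%.

48.14% K₂O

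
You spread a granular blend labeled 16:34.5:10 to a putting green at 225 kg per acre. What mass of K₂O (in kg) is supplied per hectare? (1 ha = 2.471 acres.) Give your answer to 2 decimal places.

55.60 kg K₂O per hectare

K₂O per acre = 225 × 10% = 22.5 kg.
Convert to per hectare: 22.5 × 2.471 = 55.5975 kg.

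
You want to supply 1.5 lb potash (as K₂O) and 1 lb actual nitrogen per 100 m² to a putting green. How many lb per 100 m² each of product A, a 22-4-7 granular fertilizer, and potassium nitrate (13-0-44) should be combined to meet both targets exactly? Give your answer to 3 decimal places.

Let a = lb of product A, b = lb of potassium nitrate (per 100 m²).
K₂O: 0.07·a + 0.44·b = 1.5
N: 0.22·a + 0.13·b = 1
Eliminate a: (row1) − 0.07/0.22·(row2) → 0.398636·b = 1.18182, so b = 2.96465.
Back-substitute: a = (1.5 − 0.44·2.96465) / 0.07 = 2.79361.

2.794 lb product A, 2.965 lb potassium nitrate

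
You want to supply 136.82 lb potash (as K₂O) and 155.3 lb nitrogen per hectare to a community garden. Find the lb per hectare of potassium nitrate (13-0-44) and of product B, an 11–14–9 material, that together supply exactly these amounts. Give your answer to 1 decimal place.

Let a = lb of potassium nitrate, b = lb of product B (per hectare).
K₂O: 0.44·a + 0.09·b = 136.82
N: 0.13·a + 0.11·b = 155.3
Eliminate b: (row1) − 0.09/0.11·(row2) → 0.333636·a = 9.75636, so a = 29.2425.
Then b = (155.3 − 0.13·29.2425) / 0.11 = 1377.26.

29.2 lb potassium nitrate, 1377.3 lb product B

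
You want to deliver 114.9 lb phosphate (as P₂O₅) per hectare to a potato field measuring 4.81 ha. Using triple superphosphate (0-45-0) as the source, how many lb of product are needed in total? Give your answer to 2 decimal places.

Product per hectare = 114.9 / 45% = 255.333 lb.
Total product = 255.333 × 4.81 = 1228.153 lb.

1228.15 lb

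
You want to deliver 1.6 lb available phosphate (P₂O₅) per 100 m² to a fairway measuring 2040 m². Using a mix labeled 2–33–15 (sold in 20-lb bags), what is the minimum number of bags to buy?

Product per 100 m² = 1.6 / 33% = 4.84848 lb.
Total product = 4.84848 × 2040 / 100 = 98.9091 lb.
Bags = ⌈98.9091 / 20⌉ = 5.

5 bags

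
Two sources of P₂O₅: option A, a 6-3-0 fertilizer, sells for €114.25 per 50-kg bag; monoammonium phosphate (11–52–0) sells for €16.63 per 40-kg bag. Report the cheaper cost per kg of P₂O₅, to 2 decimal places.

option A: P₂O₅ per bag = 50 × 3% = 1.5 kg; cost = 114.25 / 1.5 = €76.1667/kg P₂O₅.
monoammonium phosphate: P₂O₅ per bag = 40 × 52% = 20.8 kg; cost = 16.63 / 20.8 = €0.7995/kg P₂O₅.
monoammonium phosphate is cheaper.

€0.80 per kg P₂O₅ (monoammonium phosphate)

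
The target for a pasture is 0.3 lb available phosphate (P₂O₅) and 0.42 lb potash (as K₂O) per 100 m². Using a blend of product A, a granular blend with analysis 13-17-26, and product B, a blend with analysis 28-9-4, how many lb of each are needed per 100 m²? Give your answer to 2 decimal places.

Let a = lb of product A, b = lb of product B (per 100 m²).
P₂O₅: 0.17·a + 0.09·b = 0.3
K₂O: 0.26·a + 0.04·b = 0.42
From row1: a = (0.3 − 0.09·b) / 0.17.
Into row2: 0.26·(0.3 − 0.09·b)/0.17 + 0.04·b = 0.42 → b = 0.39759, a = 1.55422.

1.55 lb product A, 0.40 lb product B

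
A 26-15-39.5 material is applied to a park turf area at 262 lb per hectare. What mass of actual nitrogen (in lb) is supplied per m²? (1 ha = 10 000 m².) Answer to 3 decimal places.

nitrogen per hectare = 262 × 26% = 68.12 lb.
Convert to per m²: 68.12 × 0.0001 = 0.006812 lb.

0.007 lb N per sq m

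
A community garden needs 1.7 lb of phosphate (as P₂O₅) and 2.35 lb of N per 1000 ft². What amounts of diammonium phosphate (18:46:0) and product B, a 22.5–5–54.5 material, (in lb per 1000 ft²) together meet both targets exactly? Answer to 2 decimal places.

Per-1000 ft² balance (a = diammonium phosphate, b = product B):
P₂O₅: 0.46·a + 0.05·b = 1.7
N: 0.18·a + 0.225·b = 2.35
Eliminate b: (row1) − 0.05/0.225·(row2) → 0.42·a = 1.17778, so a = 2.80423.
Then b = (2.35 − 0.18·2.80423) / 0.225 = 8.20106.

2.80 lb diammonium phosphate, 8.20 lb product B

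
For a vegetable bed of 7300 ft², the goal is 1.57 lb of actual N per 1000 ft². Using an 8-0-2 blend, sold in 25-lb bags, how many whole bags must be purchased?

Product per 1000 ft² = 1.57 / 8% = 19.625 lb.
Total product = 19.625 × 7300 / 1000 = 143.262 lb.
Bags = ⌈143.262 / 25⌉ = 6.

6 bags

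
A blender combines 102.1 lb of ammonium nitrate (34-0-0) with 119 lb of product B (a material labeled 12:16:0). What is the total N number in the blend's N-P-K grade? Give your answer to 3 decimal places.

22.159% N

Total mass = 102.1 + 119 = 221.1 lb.
N mass = 34%×102.1 + 12%×119 = 48.994 lb.
% N = 48.994 / 221.1 = 22.1592%.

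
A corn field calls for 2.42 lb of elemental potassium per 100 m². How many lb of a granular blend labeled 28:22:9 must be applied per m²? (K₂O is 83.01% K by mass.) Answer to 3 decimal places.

As K₂O: 2.42 / 0.8301 = 2.91531 lb per 100 m².
Product per 100 m² = 2.91531 / 9% = 32.3923 lb.
Convert to per m²: 32.3923 × 0.01 = 0.323923 lb.

0.324 lb of product per sq m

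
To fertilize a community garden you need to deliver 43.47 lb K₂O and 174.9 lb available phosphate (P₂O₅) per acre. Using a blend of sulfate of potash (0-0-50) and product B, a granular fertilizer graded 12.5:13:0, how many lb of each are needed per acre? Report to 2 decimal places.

With a, b = lb per acre of sulfate of potash and product B:
K₂O: 0.5·a + 0·b = 43.47
P₂O₅: 0·a + 0.13·b = 174.9
Solving simultaneously: a = 86.94, b = 1345.3846.

86.94 lb sulfate of potash, 1345.38 lb product B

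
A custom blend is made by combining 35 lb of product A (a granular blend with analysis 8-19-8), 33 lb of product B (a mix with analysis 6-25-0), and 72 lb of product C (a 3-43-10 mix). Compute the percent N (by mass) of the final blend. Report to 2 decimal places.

4.96% N

Total mass = 35 + 33 + 72 = 140 lb.
N mass = 8%×35 + 6%×33 + 3%×72 = 6.94 lb.
% N = 6.94 / 140 = 4.95714%.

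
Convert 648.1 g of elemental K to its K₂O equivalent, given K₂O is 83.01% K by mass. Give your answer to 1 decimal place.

K₂O = 648.1 / 0.8301 = 780.749 g.

780.7 g K₂O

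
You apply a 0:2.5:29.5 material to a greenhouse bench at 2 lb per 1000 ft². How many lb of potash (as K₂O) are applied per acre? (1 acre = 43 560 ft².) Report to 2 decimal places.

K₂O per 1000 ft² = 2 × 29.5% = 0.59 lb.
Convert to per acre: 0.59 × 43.56 = 25.7004 lb.

25.70 lb K₂O per acre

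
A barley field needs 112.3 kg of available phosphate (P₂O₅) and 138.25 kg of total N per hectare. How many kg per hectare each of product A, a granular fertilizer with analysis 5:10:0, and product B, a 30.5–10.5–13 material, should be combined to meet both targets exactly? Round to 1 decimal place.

781.6 kg product A, 325.1 kg product B

Per-hectare balance (a = product A, b = product B):
P₂O₅: 0.1·a + 0.105·b = 112.3
N: 0.05·a + 0.305·b = 138.25
Eliminate b: (row1) − 0.105/0.305·(row2) → 0.0827869·a = 64.7057, so a = 781.594.
Then b = (138.25 − 0.05·781.594) / 0.305 = 325.149.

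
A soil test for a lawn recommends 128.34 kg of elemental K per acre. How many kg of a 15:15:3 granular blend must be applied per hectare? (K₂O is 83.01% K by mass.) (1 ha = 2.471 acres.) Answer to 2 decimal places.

As K₂O: 128.34 / 0.8301 = 154.608 kg per acre.
Product per acre = 154.608 / 3% = 5153.6 kg.
Convert to per hectare: 5153.6 × 2.471 = 12734.536 kg.

12734.54 kg of product per hectare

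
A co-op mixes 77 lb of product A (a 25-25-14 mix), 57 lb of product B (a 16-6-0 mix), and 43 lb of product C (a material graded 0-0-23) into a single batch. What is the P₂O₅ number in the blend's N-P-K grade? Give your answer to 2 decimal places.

12.81% P₂O₅

Total mass = 77 + 57 + 43 = 177 lb.
P₂O₅ mass = 25%×77 + 6%×57 + 0%×43 = 22.67 lb.
% P₂O₅ = 22.67 / 177 = 12.8079%.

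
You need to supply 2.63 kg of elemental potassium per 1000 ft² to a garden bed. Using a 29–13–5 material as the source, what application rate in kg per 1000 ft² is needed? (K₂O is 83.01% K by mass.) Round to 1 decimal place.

As K₂O: 2.63 / 0.8301 = 3.16829 kg per 1000 ft².
Product per 1000 ft² = 3.16829 / 5% = 63.3659 kg.

63.4 kg of product per thousand sq ft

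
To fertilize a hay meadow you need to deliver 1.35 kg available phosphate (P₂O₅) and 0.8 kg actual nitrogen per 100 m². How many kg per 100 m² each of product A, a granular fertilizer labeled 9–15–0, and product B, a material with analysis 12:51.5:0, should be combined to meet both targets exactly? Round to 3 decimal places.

Per-100 m² balance (a = product A, b = product B):
P₂O₅: 0.15·a + 0.515·b = 1.35
N: 0.09·a + 0.12·b = 0.8
Eliminate a: (row1) − 0.15/0.09·(row2) → 0.315·b = 0.0166667, so b = 0.0529101.
Back-substitute: a = (1.35 − 0.515·0.0529101) / 0.15 = 8.81834.

8.818 kg product A, 0.053 kg product B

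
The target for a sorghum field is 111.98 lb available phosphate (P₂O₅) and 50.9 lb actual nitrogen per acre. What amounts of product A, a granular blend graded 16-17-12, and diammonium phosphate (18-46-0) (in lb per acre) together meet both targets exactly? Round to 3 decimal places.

With a, b = lb per acre of product A and diammonium phosphate:
P₂O₅: 0.17·a + 0.46·b = 111.98
N: 0.16·a + 0.18·b = 50.9
From row1: a = (111.98 − 0.46·b) / 0.17.
Into row2: 0.16·(111.98 − 0.46·b)/0.17 + 0.18·b = 50.9 → b = 215.4372, a = 75.7581.

75.758 lb product A, 215.437 lb diammonium phosphate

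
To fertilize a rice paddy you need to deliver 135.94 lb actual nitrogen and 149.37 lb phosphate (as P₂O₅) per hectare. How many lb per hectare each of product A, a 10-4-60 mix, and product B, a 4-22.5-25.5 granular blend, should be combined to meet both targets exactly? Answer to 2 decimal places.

1177.59 lb product A, 454.52 lb product B

With a, b = lb per hectare of product A and product B:
N: 0.1·a + 0.04·b = 135.94
P₂O₅: 0.04·a + 0.225·b = 149.37
From row1: a = (135.94 − 0.04·b) / 0.1.
Into row2: 0.04·(135.94 − 0.04·b)/0.1 + 0.225·b = 149.37 → b = 454.517, a = 1177.593.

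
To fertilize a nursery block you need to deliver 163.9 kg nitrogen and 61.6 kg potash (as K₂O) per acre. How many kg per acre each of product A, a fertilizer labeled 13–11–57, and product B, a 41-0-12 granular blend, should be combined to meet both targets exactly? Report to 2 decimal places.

Per-acre balance (a = product A, b = product B):
N: 0.13·a + 0.41·b = 163.9
K₂O: 0.57·a + 0.12·b = 61.6
Eliminate b: (row1) − 0.41/0.12·(row2) → -1.8175·a = -46.5667, so a = 25.6213.
Then b = (61.6 − 0.57·25.6213) / 0.12 = 391.632.

25.62 kg product A, 391.63 kg product B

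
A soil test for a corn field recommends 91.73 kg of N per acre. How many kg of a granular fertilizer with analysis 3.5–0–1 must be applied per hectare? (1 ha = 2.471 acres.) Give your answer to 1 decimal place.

6476.1 kg of product per hectare

Product per acre = 91.73 / 3.5% = 2620.86 kg.
Convert to per hectare: 2620.86 × 2.471 = 6476.14 kg.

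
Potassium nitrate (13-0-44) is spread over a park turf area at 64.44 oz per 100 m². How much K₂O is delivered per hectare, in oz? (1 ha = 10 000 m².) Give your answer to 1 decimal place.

2835.4 oz K₂O per hectare

K₂O per 100 m² = 64.44 × 44% = 28.3536 oz.
Convert to per hectare: 28.3536 × 100 = 2835.36 oz.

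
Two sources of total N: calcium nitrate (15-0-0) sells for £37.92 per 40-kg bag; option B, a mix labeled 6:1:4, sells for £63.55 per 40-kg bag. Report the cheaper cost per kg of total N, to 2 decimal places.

£6.32 per kg N (calcium nitrate)

calcium nitrate: N per bag = 40 × 15% = 6 kg; cost = 37.92 / 6 = £6.3200/kg N.
option B: N per bag = 40 × 6% = 2.4 kg; cost = 63.55 / 2.4 = £26.4792/kg N.
calcium nitrate is cheaper.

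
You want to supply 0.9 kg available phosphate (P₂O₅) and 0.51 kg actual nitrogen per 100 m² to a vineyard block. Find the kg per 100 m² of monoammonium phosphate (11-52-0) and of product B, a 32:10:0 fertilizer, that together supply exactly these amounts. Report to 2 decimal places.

Let a = kg of monoammonium phosphate, b = kg of product B (per 100 m²).
P₂O₅: 0.52·a + 0.1·b = 0.9
N: 0.11·a + 0.32·b = 0.51
Eliminate a: (row1) − 0.52/0.11·(row2) → -1.41273·b = -1.51091, so b = 1.0695.
Back-substitute: a = (0.9 − 0.1·1.0695) / 0.52 = 1.5251.

1.53 kg monoammonium phosphate, 1.07 kg product B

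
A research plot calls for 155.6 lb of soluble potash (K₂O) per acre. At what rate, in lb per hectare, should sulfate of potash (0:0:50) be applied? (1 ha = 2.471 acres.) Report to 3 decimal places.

768.975 lb of product per hectare

Product per acre = 155.6 / 50% = 311.2 lb.
Convert to per hectare: 311.2 × 2.471 = 768.9752 lb.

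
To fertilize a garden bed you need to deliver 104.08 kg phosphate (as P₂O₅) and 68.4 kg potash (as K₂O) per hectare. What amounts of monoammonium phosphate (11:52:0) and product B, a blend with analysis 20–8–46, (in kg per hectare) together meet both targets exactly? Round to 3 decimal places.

177.278 kg monoammonium phosphate, 148.696 kg product B

With a, b = kg per hectare of monoammonium phosphate and product B:
P₂O₅: 0.52·a + 0.08·b = 104.08
K₂O: 0·a + 0.46·b = 68.4
Solving simultaneously: a = 177.2776, b = 148.6957.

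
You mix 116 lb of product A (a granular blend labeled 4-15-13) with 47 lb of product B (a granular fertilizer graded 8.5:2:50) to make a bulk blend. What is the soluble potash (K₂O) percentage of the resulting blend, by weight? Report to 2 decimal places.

Total mass = 116 + 47 = 163 lb.
K₂O mass = 13%×116 + 50%×47 = 38.58 lb.
% K₂O = 38.58 / 163 = 23.6687%.

23.67% K₂O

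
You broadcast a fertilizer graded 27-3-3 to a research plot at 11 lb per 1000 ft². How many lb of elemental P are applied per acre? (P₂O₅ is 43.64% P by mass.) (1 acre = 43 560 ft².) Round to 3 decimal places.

P₂O₅ per 1000 ft² = 11 × 3% = 0.33 lb.
Elemental P = 0.33 × 0.4364 = 0.144012 lb per 1000 ft².
Convert to per acre: 0.144012 × 43.56 = 6.27316 lb.

6.273 lb P per acre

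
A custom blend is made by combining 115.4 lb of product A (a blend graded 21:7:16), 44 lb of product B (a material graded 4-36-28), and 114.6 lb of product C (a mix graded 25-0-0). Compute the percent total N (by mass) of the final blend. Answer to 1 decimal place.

Total mass = 115.4 + 44 + 114.6 = 274 lb.
N mass = 21%×115.4 + 4%×44 + 25%×114.6 = 54.644 lb.
% N = 54.644 / 274 = 19.9431%.

19.9% N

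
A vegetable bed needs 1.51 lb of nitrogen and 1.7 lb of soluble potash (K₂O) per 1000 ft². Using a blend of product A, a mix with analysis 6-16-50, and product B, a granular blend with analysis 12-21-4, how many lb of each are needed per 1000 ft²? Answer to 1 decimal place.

Let a = lb of product A, b = lb of product B (per 1000 ft²).
N: 0.06·a + 0.12·b = 1.51
K₂O: 0.5·a + 0.04·b = 1.7
Eliminate b: (row1) − 0.12/0.04·(row2) → -1.44·a = -3.59, so a = 2.49306.
Then b = (1.7 − 0.5·2.49306) / 0.04 = 11.3368.

2.5 lb product A, 11.3 lb product B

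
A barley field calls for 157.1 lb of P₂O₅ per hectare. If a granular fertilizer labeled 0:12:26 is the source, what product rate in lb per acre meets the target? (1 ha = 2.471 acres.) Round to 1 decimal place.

529.8 lb of product per acre

Product per hectare = 157.1 / 12% = 1309.17 lb.
Convert to per acre: 1309.17 × 0.404694 = 529.812 lb.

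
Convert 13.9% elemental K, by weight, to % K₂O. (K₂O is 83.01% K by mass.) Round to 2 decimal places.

16.74% K₂O

%K₂O = 13.9 / 0.8301 = 16.74497%.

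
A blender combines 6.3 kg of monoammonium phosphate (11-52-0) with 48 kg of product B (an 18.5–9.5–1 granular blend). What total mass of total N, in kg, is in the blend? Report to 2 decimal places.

N mass = 11%×6.3 + 18.5%×48 = 9.573 kg.

9.57 kg N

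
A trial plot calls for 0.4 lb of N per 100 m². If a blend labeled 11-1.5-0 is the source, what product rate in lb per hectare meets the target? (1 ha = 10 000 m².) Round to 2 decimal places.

Product per 100 m² = 0.4 / 11% = 3.63636 lb.
Convert to per hectare: 3.63636 × 100 = 363.636 lb.

363.64 lb of product per hectare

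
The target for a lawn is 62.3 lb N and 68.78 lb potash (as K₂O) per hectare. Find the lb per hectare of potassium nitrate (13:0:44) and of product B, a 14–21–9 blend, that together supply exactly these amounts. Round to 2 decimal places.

80.61 lb potassium nitrate, 370.15 lb product B

With a, b = lb per hectare of potassium nitrate and product B:
N: 0.13·a + 0.14·b = 62.3
K₂O: 0.44·a + 0.09·b = 68.78
Solving simultaneously: a = 80.6052, b = 370.152.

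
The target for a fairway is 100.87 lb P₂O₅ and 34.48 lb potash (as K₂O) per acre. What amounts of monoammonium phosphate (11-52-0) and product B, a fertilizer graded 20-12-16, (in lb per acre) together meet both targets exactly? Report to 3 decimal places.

144.250 lb monoammonium phosphate, 215.500 lb product B

Let a = lb of monoammonium phosphate, b = lb of product B (per acre).
P₂O₅: 0.52·a + 0.12·b = 100.87
K₂O: 0·a + 0.16·b = 34.48
Solving simultaneously: a = 144.25, b = 215.5.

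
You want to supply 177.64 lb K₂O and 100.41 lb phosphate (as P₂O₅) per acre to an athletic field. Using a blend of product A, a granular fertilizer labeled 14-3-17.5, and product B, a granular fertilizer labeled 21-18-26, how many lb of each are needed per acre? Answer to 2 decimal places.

247.62 lb product A, 516.56 lb product B

Let a = lb of product A, b = lb of product B (per acre).
K₂O: 0.175·a + 0.26·b = 177.64
P₂O₅: 0.03·a + 0.18·b = 100.41
From row1: a = (177.64 − 0.26·b) / 0.175.
Into row2: 0.03·(177.64 − 0.26·b)/0.175 + 0.18·b = 100.41 → b = 516.563, a = 247.6203.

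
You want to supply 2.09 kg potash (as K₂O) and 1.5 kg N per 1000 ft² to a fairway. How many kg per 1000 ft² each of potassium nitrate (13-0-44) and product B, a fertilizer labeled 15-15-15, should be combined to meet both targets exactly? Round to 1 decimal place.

1.9 kg potassium nitrate, 8.4 kg product B

Let a = kg of potassium nitrate, b = kg of product B (per 1000 ft²).
K₂O: 0.44·a + 0.15·b = 2.09
N: 0.13·a + 0.15·b = 1.5
Solving simultaneously: a = 1.90323, b = 8.35054.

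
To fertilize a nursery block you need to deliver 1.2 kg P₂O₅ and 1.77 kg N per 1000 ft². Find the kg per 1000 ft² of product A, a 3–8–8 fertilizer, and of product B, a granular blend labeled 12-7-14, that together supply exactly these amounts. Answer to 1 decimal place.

2.7 kg product A, 14.1 kg product B

Let a = kg of product A, b = kg of product B (per 1000 ft²).
P₂O₅: 0.08·a + 0.07·b = 1.2
N: 0.03·a + 0.12·b = 1.77
Eliminate b: (row1) − 0.07/0.12·(row2) → 0.0625·a = 0.1675, so a = 2.68.
Then b = (1.77 − 0.03·2.68) / 0.12 = 14.08.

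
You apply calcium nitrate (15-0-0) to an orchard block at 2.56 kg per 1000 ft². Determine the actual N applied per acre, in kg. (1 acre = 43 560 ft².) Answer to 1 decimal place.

nitrogen per 1000 ft² = 2.56 × 15% = 0.384 kg.
Convert to per acre: 0.384 × 43.56 = 16.727 kg.

16.7 kg N per acre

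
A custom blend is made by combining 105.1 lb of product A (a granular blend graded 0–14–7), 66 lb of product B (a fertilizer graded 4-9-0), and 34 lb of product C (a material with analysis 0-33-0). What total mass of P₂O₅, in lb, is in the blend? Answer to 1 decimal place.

31.9 lb P₂O₅

P₂O₅ mass = 14%×105.1 + 9%×66 + 33%×34 = 31.874 lb.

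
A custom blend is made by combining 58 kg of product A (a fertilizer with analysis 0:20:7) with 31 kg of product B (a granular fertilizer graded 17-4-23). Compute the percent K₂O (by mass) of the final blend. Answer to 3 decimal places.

12.573% K₂O

Total mass = 58 + 31 = 89 kg.
K₂O mass = 7%×58 + 23%×31 = 11.19 kg.
% K₂O = 11.19 / 89 = 12.57303%.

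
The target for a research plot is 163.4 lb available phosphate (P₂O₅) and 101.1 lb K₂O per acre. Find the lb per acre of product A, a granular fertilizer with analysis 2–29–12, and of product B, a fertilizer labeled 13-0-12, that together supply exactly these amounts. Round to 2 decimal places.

Let a = lb of product A, b = lb of product B (per acre).
P₂O₅: 0.29·a + 0·b = 163.4
K₂O: 0.12·a + 0.12·b = 101.1
Solving simultaneously: a = 563.448, b = 279.052.

563.45 lb product A, 279.05 lb product B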